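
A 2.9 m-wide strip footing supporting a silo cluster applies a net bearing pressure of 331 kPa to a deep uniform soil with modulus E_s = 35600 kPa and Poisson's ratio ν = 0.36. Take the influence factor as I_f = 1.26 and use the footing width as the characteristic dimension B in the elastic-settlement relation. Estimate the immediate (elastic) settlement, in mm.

S_e ≈ 29.6 mm

Immediate (elastic) settlement: S_e = q·B·(1−ν²)/E_s · I_f.
S_e = 331 × 2.9 × (1 − 0.36²) / 35600 × 1.26
    = 331 × 2.9 × 0.8704 / 35600 × 1.26
    = 0.02957 m = 29.57 mm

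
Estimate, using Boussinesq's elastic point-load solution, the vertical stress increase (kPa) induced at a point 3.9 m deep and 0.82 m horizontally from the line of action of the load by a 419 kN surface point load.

Δσ_z ≈ 11.8 kPa

Boussinesq vertical stress below a point load on an elastic half-space:
Δσ_z = 3P/(2πz²) · [1 + (r/z)²]^(−5/2)
r/z = 0.82/3.9 = 0.21026; [1+(r/z)²]^(−5/2) = 0.8975.
Δσ_z = 3×419/(2π×3.9²) × 0.8975 = 13.153 × 0.8975 = 11.8 kPa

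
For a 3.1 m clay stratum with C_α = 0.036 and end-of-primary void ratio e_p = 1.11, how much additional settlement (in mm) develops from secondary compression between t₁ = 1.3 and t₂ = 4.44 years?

Secondary compression: S_s = C_α·H/(1+e_p)·log₁₀(t₂/t₁)
S_s = 0.036×3.1/(1+1.11)×log₁₀(4.44/1.3)
    = 0.05289 × 0.5334 = 0.02821 m

S_s ≈ 28.2 mm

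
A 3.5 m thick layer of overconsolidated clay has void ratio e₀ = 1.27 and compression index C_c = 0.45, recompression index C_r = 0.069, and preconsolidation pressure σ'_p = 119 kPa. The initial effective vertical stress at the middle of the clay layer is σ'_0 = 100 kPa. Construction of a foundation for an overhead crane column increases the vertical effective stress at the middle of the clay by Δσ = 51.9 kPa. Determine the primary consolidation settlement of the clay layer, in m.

Final effective stress: σ'_f = 100 + 51.9 = 151.9 kPa.
σ'_f = 151.9 > σ'_p = 119 kPa, so the stress path crosses the preconsolidation pressure — recompression up to σ'_p, then virgin compression beyond:
S_c = H/(1+e₀)·[C_r·log₁₀(σ'_p/σ'_0) + C_c·log₁₀(σ'_f/σ'_p)]
    = 3.5/2.27 × [0.069×log₁₀(119/100) + 0.45×log₁₀(151.9/119)]
    = 1.5419 × [0.0052127 + 0.047705] = 0.08159 m

S_c ≈ 0.0816 m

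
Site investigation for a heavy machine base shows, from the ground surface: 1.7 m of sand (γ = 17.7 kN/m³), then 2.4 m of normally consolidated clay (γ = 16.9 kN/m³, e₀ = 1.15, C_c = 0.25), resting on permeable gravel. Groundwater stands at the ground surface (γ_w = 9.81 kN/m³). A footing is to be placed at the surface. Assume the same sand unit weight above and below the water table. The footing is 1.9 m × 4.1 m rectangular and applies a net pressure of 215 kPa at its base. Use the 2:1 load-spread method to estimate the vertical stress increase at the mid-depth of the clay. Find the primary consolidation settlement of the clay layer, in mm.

S_c ≈ 144 mm

Mid-depth of clay below the ground surface: z = 1.7 + 2.4/2 = 2.9 m.
Total vertical stress at mid-clay: σ_v = 17.7×1.7 + 16.9×1.2 = 50.37 kPa.
Pore pressure: u = 9.81×(2.9 − 0) = 28.449 kPa.
Initial effective stress: σ'_0 = σ_v − u = 50.37 − 28.449 = 21.921 kPa.
Stress increase at mid-clay by the 2:1 spreading method:
Δσ = qBL/((B+z)(L+z)) = 215×1.9×4.1/((1.9+2.9)(4.1+2.9)) = 49.847 kPa
Final effective stress: σ'_f = σ'_0 + Δσ = 21.921 + 49.847 = 71.768 kPa.
Normally consolidated clay, so the full stress increment lies on the virgin compression line:
S_c = C_c·H/(1+e₀)·log₁₀(σ'_f/σ'_0) = 0.25×2.4/(1+1.15)×log₁₀(71.768/21.921)
    = 0.27907 × 0.51507 = 0.1437 m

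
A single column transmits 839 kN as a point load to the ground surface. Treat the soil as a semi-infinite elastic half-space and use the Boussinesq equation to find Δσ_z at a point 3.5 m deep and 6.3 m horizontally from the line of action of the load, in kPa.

Δσ_z ≈ 0.883 kPa

Boussinesq vertical stress below a point load on an elastic half-space:
Δσ_z = 3P/(2πz²) · [1 + (r/z)²]^(−5/2)
r/z = 6.3/3.5 = 1.8; [1+(r/z)²]^(−5/2) = 0.027014.
Δσ_z = 3×839/(2π×3.5²) × 0.027014 = 32.701 × 0.027014 = 0.8834 kPa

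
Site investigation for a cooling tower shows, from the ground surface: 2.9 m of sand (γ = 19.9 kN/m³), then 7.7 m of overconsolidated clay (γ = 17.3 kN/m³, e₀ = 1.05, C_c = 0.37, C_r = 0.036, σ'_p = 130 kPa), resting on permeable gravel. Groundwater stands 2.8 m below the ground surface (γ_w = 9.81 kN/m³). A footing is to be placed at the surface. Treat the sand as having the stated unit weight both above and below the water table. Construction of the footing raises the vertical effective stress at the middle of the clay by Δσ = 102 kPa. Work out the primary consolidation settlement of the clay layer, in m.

Mid-depth of clay below the ground surface: z = 2.9 + 7.7/2 = 6.75 m.
Total vertical stress at mid-clay: σ_v = 19.9×2.9 + 17.3×3.85 = 124.31 kPa.
Pore pressure: u = 9.81×(6.75 − 2.8) = 38.75 kPa.
Initial effective stress: σ'_0 = σ_v − u = 124.31 − 38.75 = 85.56 kPa.
Final effective stress: σ'_f = 85.56 + 102 = 187.56 kPa.
σ'_f = 187.56 > σ'_p = 130 kPa, so the stress path crosses the preconsolidation pressure — recompression up to σ'_p, then virgin compression beyond:
S_c = H/(1+e₀)·[C_r·log₁₀(σ'_p/σ'_0) + C_c·log₁₀(σ'_f/σ'_p)]
    = 7.7/2.05 × [0.036×log₁₀(130/85.56) + 0.37×log₁₀(187.56/130)]
    = 3.7561 × [0.0065402 + 0.058903] = 0.2458 m

S_c ≈ 0.246 m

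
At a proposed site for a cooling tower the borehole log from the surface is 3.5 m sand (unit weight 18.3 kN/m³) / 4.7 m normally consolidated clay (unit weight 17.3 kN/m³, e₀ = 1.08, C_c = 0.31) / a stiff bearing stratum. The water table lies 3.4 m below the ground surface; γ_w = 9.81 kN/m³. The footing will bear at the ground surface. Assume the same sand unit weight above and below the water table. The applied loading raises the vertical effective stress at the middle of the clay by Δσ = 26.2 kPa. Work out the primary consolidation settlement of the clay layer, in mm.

S_c ≈ 85.6 mm

Mid-depth of clay below the ground surface: z = 3.5 + 4.7/2 = 5.85 m.
Total vertical stress at mid-clay: σ_v = 18.3×3.5 + 17.3×2.35 = 104.7 kPa.
Pore pressure: u = 9.81×(5.85 − 3.4) = 24.035 kPa.
Initial effective stress: σ'_0 = σ_v − u = 104.7 − 24.035 = 80.665 kPa.
Final effective stress: σ'_f = σ'_0 + Δσ = 80.665 + 26.2 = 106.87 kPa.
Normally consolidated clay, so the full stress increment lies on the virgin compression line:
S_c = C_c·H/(1+e₀)·log₁₀(σ'_f/σ'_0) = 0.31×4.7/(1+1.08)×log₁₀(106.87/80.665)
    = 0.70048 × 0.12217 = 0.08558 m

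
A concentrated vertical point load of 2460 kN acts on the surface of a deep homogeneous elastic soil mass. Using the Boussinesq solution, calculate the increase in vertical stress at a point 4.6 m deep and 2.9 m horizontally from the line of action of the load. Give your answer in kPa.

Boussinesq vertical stress below a point load on an elastic half-space:
Δσ_z = 3P/(2πz²) · [1 + (r/z)²]^(−5/2)
r/z = 2.9/4.6 = 0.63043; [1+(r/z)²]^(−5/2) = 0.43317.
Δσ_z = 3×2460/(2π×4.6²) × 0.43317 = 55.509 × 0.43317 = 24.04 kPa

Δσ_z ≈ 24 kPa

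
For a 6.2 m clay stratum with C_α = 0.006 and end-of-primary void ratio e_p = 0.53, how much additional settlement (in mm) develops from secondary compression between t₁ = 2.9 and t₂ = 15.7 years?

Secondary compression: S_s = C_α·H/(1+e_p)·log₁₀(t₂/t₁)
S_s = 0.006×6.2/(1+0.53)×log₁₀(15.7/2.9)
    = 0.02431 × 0.7335 = 0.01783 m

S_s ≈ 17.8 mm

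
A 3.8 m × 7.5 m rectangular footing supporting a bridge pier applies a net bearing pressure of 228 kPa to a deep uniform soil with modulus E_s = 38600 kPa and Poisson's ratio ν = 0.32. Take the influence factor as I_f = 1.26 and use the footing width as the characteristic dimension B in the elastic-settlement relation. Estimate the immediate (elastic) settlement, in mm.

Immediate (elastic) settlement: S_e = q·B·(1−ν²)/E_s · I_f.
S_e = 228 × 3.8 × (1 − 0.32²) / 38600 × 1.26
    = 228 × 3.8 × 0.8976 / 38600 × 1.26
    = 0.02539 m = 25.39 mm

S_e ≈ 25.4 mm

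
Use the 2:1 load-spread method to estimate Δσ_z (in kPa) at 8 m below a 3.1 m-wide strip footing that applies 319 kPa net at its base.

Δσ_z ≈ 89.1 kPa

By the 2:1 method the load spreads at 1 horizontal : 2 vertical, so at depth z the loaded area has grown by z in each plan dimension:
Δσ = qB/(B+z) = 319×3.1/(3.1+8) = 89.09 kPa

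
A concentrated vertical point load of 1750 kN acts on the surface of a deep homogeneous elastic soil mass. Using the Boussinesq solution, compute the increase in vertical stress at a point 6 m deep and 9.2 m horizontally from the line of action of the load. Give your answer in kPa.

Boussinesq vertical stress below a point load on an elastic half-space:
Δσ_z = 3P/(2πz²) · [1 + (r/z)²]^(−5/2)
r/z = 9.2/6 = 1.5333; [1+(r/z)²]^(−5/2) = 0.048644.
Δσ_z = 3×1750/(2π×6²) × 0.048644 = 23.21 × 0.048644 = 1.129 kPa

Δσ_z ≈ 1.13 kPa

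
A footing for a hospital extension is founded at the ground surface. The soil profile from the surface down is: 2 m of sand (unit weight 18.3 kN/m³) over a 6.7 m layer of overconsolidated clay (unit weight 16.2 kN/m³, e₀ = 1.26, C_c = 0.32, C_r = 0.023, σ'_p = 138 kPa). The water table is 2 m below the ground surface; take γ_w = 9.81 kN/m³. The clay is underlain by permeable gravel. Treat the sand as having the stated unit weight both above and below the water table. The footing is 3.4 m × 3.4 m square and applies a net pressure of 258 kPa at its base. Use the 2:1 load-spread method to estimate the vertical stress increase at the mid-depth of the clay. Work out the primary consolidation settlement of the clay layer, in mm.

Mid-depth of clay below the ground surface: z = 2 + 6.7/2 = 5.35 m.
Total vertical stress at mid-clay: σ_v = 18.3×2 + 16.2×3.35 = 90.87 kPa.
Pore pressure: u = 9.81×(5.35 − 2) = 32.864 kPa.
Initial effective stress: σ'_0 = σ_v − u = 90.87 − 32.864 = 58.006 kPa.
Stress increase at mid-clay by the 2:1 spreading method:
Δσ = qBL/((B+z)(L+z)) = 258×3.4×3.4/((3.4+5.35)(3.4+5.35)) = 38.955 kPa
Final effective stress: σ'_f = 58.006 + 38.955 = 96.961 kPa.
σ'_f = 96.961 ≤ σ'_p = 138 kPa, so the clay remains overconsolidated and only the recompression index applies:
S_c = C_r·H/(1+e₀)·log₁₀(σ'_f/σ'_0) = 0.023×6.7/2.26×log₁₀(96.961/58.006)
    = 0.068186 × 0.22312 = 0.01521 m

S_c ≈ 15.2 mm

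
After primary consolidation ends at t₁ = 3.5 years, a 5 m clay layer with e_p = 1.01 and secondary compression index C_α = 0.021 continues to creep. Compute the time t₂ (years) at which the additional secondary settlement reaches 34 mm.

t₂ ≈ 15.7 years

S_s = C_α·H/(1+e_p)·log₁₀(t₂/t₁) ⇒ log₁₀(t₂/t₁) = S_s·(1+e_p)/(C_α·H).
log₁₀(t₂/t₁) = 0.034 × (1+1.01) / (0.021×5) = 0.6509
t₂ = t₁ × 10^0.6509 = 3.5 × 4.476 = 15.66 years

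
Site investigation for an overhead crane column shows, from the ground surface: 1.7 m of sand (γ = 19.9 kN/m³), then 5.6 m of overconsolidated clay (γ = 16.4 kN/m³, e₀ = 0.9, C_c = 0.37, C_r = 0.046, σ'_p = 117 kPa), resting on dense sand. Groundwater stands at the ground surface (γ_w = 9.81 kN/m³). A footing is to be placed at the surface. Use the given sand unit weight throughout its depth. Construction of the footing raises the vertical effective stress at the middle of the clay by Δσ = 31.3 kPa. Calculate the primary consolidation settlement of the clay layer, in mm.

Mid-depth of clay below the ground surface: z = 1.7 + 5.6/2 = 4.5 m.
Total vertical stress at mid-clay: σ_v = 19.9×1.7 + 16.4×2.8 = 79.75 kPa.
Pore pressure: u = 9.81×(4.5 − 0) = 44.145 kPa.
Initial effective stress: σ'_0 = σ_v − u = 79.75 − 44.145 = 35.605 kPa.
Final effective stress: σ'_f = 35.605 + 31.3 = 66.905 kPa.
σ'_f = 66.905 ≤ σ'_p = 117 kPa, so the clay remains overconsolidated and only the recompression index applies:
S_c = C_r·H/(1+e₀)·log₁₀(σ'_f/σ'_0) = 0.046×5.6/1.9×log₁₀(66.905/35.605)
    = 0.13558 × 0.27395 = 0.03714 m

S_c ≈ 37.1 mm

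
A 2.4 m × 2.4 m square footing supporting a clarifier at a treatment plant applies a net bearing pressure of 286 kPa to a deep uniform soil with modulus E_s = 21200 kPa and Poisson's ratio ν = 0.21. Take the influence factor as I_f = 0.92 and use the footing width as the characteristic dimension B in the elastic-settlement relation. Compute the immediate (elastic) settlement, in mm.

Immediate (elastic) settlement: S_e = q·B·(1−ν²)/E_s · I_f.
S_e = 286 × 2.4 × (1 − 0.21²) / 21200 × 0.92
    = 286 × 2.4 × 0.9559 / 21200 × 0.92
    = 0.02847 m = 28.47 mm

S_e ≈ 28.5 mm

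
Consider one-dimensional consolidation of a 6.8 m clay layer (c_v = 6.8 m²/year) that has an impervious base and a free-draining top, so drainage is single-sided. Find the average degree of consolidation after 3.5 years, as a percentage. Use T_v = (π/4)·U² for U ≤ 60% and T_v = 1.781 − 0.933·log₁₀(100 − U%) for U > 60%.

U ≈ 77.2 %

Drainage path length: H_d = H = 6.8 m (single drainage).
T_v = c_v·t/H_d² = 6.8×3.5/6.8² = 0.51471.
T_v = 0.51471 corresponds to the U > 60% branch:
U = 1 − 10^((1.781 − T_v)/0.933)/100 = 0.7724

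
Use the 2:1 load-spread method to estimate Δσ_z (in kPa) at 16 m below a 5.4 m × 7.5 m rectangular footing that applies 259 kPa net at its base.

By the 2:1 method the load spreads at 1 horizontal : 2 vertical, so at depth z the loaded area has grown by z in each plan dimension:
Δσ = qBL/((B+z)(L+z)) = 259×5.4×7.5/((5.4+16)(7.5+16)) = 20.858 kPa

Δσ_z ≈ 20.9 kPa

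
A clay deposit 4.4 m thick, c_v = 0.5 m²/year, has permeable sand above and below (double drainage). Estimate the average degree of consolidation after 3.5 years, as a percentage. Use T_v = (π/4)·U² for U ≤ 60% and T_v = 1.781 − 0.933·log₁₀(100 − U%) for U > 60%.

U ≈ 66.8 %

Drainage path length: H_d = H/2 = 2.2 m (double drainage).
T_v = c_v·t/H_d² = 0.5×3.5/2.2² = 0.36157.
T_v = 0.36157 corresponds to the U > 60% branch:
U = 1 − 10^((1.781 − T_v)/0.933)/100 = 0.6678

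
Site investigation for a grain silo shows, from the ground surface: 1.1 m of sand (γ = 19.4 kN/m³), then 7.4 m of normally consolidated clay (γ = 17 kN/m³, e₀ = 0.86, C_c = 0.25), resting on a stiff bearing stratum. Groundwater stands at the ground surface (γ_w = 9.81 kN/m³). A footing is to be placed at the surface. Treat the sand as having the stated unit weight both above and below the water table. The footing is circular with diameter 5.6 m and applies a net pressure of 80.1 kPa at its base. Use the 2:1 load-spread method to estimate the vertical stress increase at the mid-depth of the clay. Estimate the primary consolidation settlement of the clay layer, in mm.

Mid-depth of clay below the ground surface: z = 1.1 + 7.4/2 = 4.8 m.
Total vertical stress at mid-clay: σ_v = 19.4×1.1 + 17×3.7 = 84.24 kPa.
Pore pressure: u = 9.81×(4.8 − 0) = 47.088 kPa.
Initial effective stress: σ'_0 = σ_v − u = 84.24 − 47.088 = 37.152 kPa.
Stress increase at mid-clay by the 2:1 spreading method:
Δσ ≈ qD²/(D+z)² = 80.1×5.6²/(5.6+4.8)² = 23.224 kPa
Final effective stress: σ'_f = σ'_0 + Δσ = 37.152 + 23.224 = 60.376 kPa.
Normally consolidated clay, so the full stress increment lies on the virgin compression line:
S_c = C_c·H/(1+e₀)·log₁₀(σ'_f/σ'_0) = 0.25×7.4/(1+0.86)×log₁₀(60.376/37.152)
    = 0.99462 × 0.21088 = 0.2097 m

S_c ≈ 210 mm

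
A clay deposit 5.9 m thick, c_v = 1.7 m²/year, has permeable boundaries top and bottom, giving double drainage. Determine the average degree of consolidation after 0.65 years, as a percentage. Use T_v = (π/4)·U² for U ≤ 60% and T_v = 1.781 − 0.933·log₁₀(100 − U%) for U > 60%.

Drainage path length: H_d = H/2 = 2.95 m (double drainage).
T_v = c_v·t/H_d² = 1.7×0.65/2.95² = 0.12698.
T_v = 0.12698 corresponds to the U ≤ 60% branch:
U = √(4T_v/π) = 0.4021

U ≈ 40.2 %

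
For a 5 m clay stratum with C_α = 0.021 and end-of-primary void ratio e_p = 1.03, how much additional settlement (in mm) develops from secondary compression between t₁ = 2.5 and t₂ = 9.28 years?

S_s ≈ 29.5 mm

Secondary compression: S_s = C_α·H/(1+e_p)·log₁₀(t₂/t₁)
S_s = 0.021×5/(1+1.03)×log₁₀(9.28/2.5)
    = 0.05172 × 0.5696 = 0.02946 m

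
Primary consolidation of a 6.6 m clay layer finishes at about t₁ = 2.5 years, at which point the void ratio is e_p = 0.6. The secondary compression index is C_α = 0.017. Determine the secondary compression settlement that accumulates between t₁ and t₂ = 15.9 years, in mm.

Secondary compression: S_s = C_α·H/(1+e_p)·log₁₀(t₂/t₁)
S_s = 0.017×6.6/(1+0.6)×log₁₀(15.9/2.5)
    = 0.07013 × 0.8035 = 0.05634 m

S_s ≈ 56.3 mm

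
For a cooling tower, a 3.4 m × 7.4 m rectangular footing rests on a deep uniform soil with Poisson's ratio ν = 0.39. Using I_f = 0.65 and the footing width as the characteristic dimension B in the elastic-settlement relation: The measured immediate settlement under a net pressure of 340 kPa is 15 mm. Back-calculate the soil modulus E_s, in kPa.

E_s ≈ 42500 kPa

S_e = q·B·(1−ν²)/E_s · I_f  ⇒  E_s = q·B·(1−ν²)·I_f / S_e.
E_s = 340 × 3.4 × 0.8479 × 0.65 / 0.015 = 42470 kPa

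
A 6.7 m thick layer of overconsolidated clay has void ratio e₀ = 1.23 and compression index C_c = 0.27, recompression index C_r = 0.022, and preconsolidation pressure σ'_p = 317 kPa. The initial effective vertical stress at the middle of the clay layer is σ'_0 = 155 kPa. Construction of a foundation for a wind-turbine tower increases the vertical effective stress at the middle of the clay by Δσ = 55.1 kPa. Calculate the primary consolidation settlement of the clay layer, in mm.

Final effective stress: σ'_f = 155 + 55.1 = 210.1 kPa.
σ'_f = 210.1 ≤ σ'_p = 317 kPa, so the clay remains overconsolidated and only the recompression index applies:
S_c = C_r·H/(1+e₀)·log₁₀(σ'_f/σ'_0) = 0.022×6.7/2.23×log₁₀(210.1/155)
    = 0.066099 × 0.13209 = 0.008731 m

S_c ≈ 8.73 mm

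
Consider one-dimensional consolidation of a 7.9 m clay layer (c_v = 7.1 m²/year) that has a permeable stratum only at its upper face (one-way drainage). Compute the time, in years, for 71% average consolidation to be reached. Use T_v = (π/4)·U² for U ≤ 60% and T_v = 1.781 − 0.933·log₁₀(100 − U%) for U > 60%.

t ≈ 3.66 years

Drainage path length: H_d = H = 7.9 m (single drainage).
U > 60%: T_v = 1.781 − 0.933·log₁₀(100 − 71) = 0.41658.
t = T_v·H_d²/c_v = 0.41658×7.9²/7.1 = 3.662 years.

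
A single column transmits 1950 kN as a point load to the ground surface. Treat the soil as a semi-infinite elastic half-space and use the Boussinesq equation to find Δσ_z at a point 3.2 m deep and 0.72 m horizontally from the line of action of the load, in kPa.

Boussinesq vertical stress below a point load on an elastic half-space:
Δσ_z = 3P/(2πz²) · [1 + (r/z)²]^(−5/2)
r/z = 0.72/3.2 = 0.225; [1+(r/z)²]^(−5/2) = 0.88385.
Δσ_z = 3×1950/(2π×3.2²) × 0.88385 = 90.923 × 0.88385 = 80.36 kPa

Δσ_z ≈ 80.4 kPa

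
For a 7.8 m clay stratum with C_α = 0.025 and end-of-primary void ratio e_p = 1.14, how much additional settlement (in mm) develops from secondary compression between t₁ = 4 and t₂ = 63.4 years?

S_s ≈ 109 mm

Secondary compression: S_s = C_α·H/(1+e_p)·log₁₀(t₂/t₁)
S_s = 0.025×7.8/(1+1.14)×log₁₀(63.4/4)
    = 0.09112 × 1.2 = 0.1093 m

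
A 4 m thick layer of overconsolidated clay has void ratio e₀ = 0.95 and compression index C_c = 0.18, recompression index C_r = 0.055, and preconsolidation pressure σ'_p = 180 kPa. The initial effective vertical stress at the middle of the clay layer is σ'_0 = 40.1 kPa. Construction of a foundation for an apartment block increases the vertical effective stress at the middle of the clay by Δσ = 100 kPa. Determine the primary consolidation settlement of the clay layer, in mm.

S_c ≈ 61.3 mm

Final effective stress: σ'_f = 40.1 + 100 = 140.1 kPa.
σ'_f = 140.1 ≤ σ'_p = 180 kPa, so the clay remains overconsolidated and only the recompression index applies:
S_c = C_r·H/(1+e₀)·log₁₀(σ'_f/σ'_0) = 0.055×4/1.95×log₁₀(140.1/40.1)
    = 0.11282 × 0.54329 = 0.06129 m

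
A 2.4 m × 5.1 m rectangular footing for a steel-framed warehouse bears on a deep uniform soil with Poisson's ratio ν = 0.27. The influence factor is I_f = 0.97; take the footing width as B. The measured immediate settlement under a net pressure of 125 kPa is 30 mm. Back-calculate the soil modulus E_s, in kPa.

E_s ≈ 8990 kPa

S_e = q·B·(1−ν²)/E_s · I_f  ⇒  E_s = q·B·(1−ν²)·I_f / S_e.
E_s = 125 × 2.4 × 0.9271 × 0.97 / 0.03 = 8993 kPa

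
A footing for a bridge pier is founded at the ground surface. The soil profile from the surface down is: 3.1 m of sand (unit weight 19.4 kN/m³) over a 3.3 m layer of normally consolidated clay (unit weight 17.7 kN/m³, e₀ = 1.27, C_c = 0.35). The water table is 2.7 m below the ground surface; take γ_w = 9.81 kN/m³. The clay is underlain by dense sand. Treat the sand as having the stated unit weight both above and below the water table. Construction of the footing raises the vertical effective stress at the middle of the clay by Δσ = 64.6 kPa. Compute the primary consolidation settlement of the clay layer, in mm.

Mid-depth of clay below the ground surface: z = 3.1 + 3.3/2 = 4.75 m.
Total vertical stress at mid-clay: σ_v = 19.4×3.1 + 17.7×1.65 = 89.345 kPa.
Pore pressure: u = 9.81×(4.75 − 2.7) = 20.11 kPa.
Initial effective stress: σ'_0 = σ_v − u = 89.345 − 20.11 = 69.235 kPa.
Final effective stress: σ'_f = σ'_0 + Δσ = 69.235 + 64.6 = 133.83 kPa.
Normally consolidated clay, so the full stress increment lies on the virgin compression line:
S_c = C_c·H/(1+e₀)·log₁₀(σ'_f/σ'_0) = 0.35×3.3/(1+1.27)×log₁₀(133.83/69.235)
    = 0.50881 × 0.28623 = 0.1456 m

S_c ≈ 146 mm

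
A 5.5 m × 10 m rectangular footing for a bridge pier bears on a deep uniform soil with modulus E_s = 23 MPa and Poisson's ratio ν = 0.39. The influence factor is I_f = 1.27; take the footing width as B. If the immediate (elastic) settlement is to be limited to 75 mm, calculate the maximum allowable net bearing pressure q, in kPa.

E_s = 23 MPa = 23000 kPa.
S_e = q·B·(1−ν²)/E_s · I_f  ⇒  q = S_e·E_s / (B·(1−ν²)·I_f).
q = 0.075 × 23000 / (5.5 × 0.8479 × 1.27) = 291.3 kPa

q ≈ 291 kPa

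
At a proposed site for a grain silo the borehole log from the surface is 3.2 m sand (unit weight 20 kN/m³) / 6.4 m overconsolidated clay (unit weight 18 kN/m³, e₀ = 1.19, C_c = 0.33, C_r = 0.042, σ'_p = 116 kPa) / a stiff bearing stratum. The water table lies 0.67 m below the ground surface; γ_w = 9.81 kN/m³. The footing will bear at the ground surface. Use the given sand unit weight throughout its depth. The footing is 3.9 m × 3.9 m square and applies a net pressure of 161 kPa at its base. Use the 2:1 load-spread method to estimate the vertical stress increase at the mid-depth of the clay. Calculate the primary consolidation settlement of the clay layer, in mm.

S_c ≈ 16.1 mm

Mid-depth of clay below the ground surface: z = 3.2 + 6.4/2 = 6.4 m.
Total vertical stress at mid-clay: σ_v = 20×3.2 + 18×3.2 = 121.6 kPa.
Pore pressure: u = 9.81×(6.4 − 0.67) = 56.211 kPa.
Initial effective stress: σ'_0 = σ_v − u = 121.6 − 56.211 = 65.389 kPa.
Stress increase at mid-clay by the 2:1 spreading method:
Δσ = qBL/((B+z)(L+z)) = 161×3.9×3.9/((3.9+6.4)(3.9+6.4)) = 23.082 kPa
Final effective stress: σ'_f = 65.389 + 23.082 = 88.471 kPa.
σ'_f = 88.471 ≤ σ'_p = 116 kPa, so the clay remains overconsolidated and only the recompression index applies:
S_c = C_r·H/(1+e₀)·log₁₀(σ'_f/σ'_0) = 0.042×6.4/2.19×log₁₀(88.471/65.389)
    = 0.12274 × 0.1313 = 0.01612 m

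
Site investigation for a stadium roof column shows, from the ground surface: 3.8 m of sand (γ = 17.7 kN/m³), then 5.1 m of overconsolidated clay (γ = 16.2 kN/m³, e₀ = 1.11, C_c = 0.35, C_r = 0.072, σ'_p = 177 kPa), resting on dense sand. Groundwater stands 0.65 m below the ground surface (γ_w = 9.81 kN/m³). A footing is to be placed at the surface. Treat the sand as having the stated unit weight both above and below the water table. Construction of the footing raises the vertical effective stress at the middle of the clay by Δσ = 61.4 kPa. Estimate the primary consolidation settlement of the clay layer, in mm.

Mid-depth of clay below the ground surface: z = 3.8 + 5.1/2 = 6.35 m.
Total vertical stress at mid-clay: σ_v = 17.7×3.8 + 16.2×2.55 = 108.57 kPa.
Pore pressure: u = 9.81×(6.35 − 0.65) = 55.917 kPa.
Initial effective stress: σ'_0 = σ_v − u = 108.57 − 55.917 = 52.653 kPa.
Final effective stress: σ'_f = 52.653 + 61.4 = 114.05 kPa.
σ'_f = 114.05 ≤ σ'_p = 177 kPa, so the clay remains overconsolidated and only the recompression index applies:
S_c = C_r·H/(1+e₀)·log₁₀(σ'_f/σ'_0) = 0.072×5.1/2.11×log₁₀(114.05/52.653)
    = 0.17403 × 0.33567 = 0.05842 m

S_c ≈ 58.4 mm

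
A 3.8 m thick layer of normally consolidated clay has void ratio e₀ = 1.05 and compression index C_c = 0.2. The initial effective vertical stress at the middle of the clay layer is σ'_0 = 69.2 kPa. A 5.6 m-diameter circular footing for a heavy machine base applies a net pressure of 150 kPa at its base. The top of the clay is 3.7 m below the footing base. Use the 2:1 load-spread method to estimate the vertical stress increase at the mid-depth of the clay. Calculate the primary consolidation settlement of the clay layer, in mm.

Mid-depth of clay below the footing base: z = 3.7 + 3.8/2 = 5.6 m.
Stress increase at mid-clay by the 2:1 spreading method:
Δσ ≈ qD²/(D+z)² = 150×5.6²/(5.6+5.6)² = 37.5 kPa
Final effective stress: σ'_f = σ'_0 + Δσ = 69.2 + 37.5 = 106.7 kPa.
Normally consolidated clay, so the full stress increment lies on the virgin compression line:
S_c = C_c·H/(1+e₀)·log₁₀(σ'_f/σ'_0) = 0.2×3.8/(1+1.05)×log₁₀(106.7/69.2)
    = 0.37073 × 0.18806 = 0.06972 m

S_c ≈ 69.7 mm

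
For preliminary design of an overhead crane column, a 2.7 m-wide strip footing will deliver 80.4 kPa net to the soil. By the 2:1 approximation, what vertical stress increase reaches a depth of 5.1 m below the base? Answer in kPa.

Δσ_z ≈ 27.8 kPa

By the 2:1 method the load spreads at 1 horizontal : 2 vertical, so at depth z the loaded area has grown by z in each plan dimension:
Δσ = qB/(B+z) = 80.4×2.7/(2.7+5.1) = 27.831 kPa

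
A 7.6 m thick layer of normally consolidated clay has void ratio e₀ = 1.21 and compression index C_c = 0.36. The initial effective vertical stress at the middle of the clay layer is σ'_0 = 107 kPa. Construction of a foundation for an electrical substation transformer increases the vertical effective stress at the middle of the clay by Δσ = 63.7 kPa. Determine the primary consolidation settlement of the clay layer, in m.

S_c ≈ 0.251 m

Final effective stress: σ'_f = σ'_0 + Δσ = 107 + 63.7 = 170.7 kPa.
Normally consolidated clay, so the full stress increment lies on the virgin compression line:
S_c = C_c·H/(1+e₀)·log₁₀(σ'_f/σ'_0) = 0.36×7.6/(1+1.21)×log₁₀(170.7/107)
    = 1.238 × 0.20285 = 0.2511 m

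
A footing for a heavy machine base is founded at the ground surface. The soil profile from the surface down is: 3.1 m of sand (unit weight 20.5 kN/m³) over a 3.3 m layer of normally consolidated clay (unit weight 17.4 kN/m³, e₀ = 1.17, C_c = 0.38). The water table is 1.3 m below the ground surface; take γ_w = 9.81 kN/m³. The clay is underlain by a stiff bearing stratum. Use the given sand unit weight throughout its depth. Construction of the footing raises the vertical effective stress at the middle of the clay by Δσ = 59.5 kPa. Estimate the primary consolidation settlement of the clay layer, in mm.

S_c ≈ 176 mm

Mid-depth of clay below the ground surface: z = 3.1 + 3.3/2 = 4.75 m.
Total vertical stress at mid-clay: σ_v = 20.5×3.1 + 17.4×1.65 = 92.26 kPa.
Pore pressure: u = 9.81×(4.75 − 1.3) = 33.845 kPa.
Initial effective stress: σ'_0 = σ_v − u = 92.26 − 33.845 = 58.415 kPa.
Final effective stress: σ'_f = σ'_0 + Δσ = 58.415 + 59.5 = 117.91 kPa.
Normally consolidated clay, so the full stress increment lies on the virgin compression line:
S_c = C_c·H/(1+e₀)·log₁₀(σ'_f/σ'_0) = 0.38×3.3/(1+1.17)×log₁₀(117.91/58.415)
    = 0.57788 × 0.30503 = 0.1763 m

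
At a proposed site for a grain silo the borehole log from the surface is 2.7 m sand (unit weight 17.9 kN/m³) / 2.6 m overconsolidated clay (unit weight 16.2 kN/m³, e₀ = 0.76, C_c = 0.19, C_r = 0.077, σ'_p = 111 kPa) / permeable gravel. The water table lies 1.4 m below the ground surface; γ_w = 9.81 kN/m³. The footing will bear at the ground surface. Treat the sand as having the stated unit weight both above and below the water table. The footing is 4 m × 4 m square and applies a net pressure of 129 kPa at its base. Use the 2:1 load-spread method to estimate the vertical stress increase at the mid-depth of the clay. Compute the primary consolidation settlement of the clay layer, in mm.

Mid-depth of clay below the ground surface: z = 2.7 + 2.6/2 = 4 m.
Total vertical stress at mid-clay: σ_v = 17.9×2.7 + 16.2×1.3 = 69.39 kPa.
Pore pressure: u = 9.81×(4 − 1.4) = 25.506 kPa.
Initial effective stress: σ'_0 = σ_v − u = 69.39 − 25.506 = 43.884 kPa.
Stress increase at mid-clay by the 2:1 spreading method:
Δσ = qBL/((B+z)(L+z)) = 129×4×4/((4+4)(4+4)) = 32.25 kPa
Final effective stress: σ'_f = 43.884 + 32.25 = 76.134 kPa.
σ'_f = 76.134 ≤ σ'_p = 111 kPa, so the clay remains overconsolidated and only the recompression index applies:
S_c = C_r·H/(1+e₀)·log₁₀(σ'_f/σ'_0) = 0.077×2.6/1.76×log₁₀(76.134/43.884)
    = 0.11375 × 0.23927 = 0.02722 m

S_c ≈ 27.2 mm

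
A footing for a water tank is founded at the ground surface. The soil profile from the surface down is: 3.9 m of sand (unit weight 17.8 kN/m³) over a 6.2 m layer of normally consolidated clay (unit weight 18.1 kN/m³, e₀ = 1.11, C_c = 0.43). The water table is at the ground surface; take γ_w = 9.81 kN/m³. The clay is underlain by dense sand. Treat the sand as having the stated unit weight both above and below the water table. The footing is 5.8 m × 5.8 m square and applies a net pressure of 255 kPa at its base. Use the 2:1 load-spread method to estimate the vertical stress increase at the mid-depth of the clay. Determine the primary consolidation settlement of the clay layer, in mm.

Mid-depth of clay below the ground surface: z = 3.9 + 6.2/2 = 7 m.
Total vertical stress at mid-clay: σ_v = 17.8×3.9 + 18.1×3.1 = 125.53 kPa.
Pore pressure: u = 9.81×(7 − 0) = 68.67 kPa.
Initial effective stress: σ'_0 = σ_v − u = 125.53 − 68.67 = 56.86 kPa.
Stress increase at mid-clay by the 2:1 spreading method:
Δσ = qBL/((B+z)(L+z)) = 255×5.8×5.8/((5.8+7)(5.8+7)) = 52.357 kPa
Final effective stress: σ'_f = σ'_0 + Δσ = 56.86 + 52.357 = 109.22 kPa.
Normally consolidated clay, so the full stress increment lies on the virgin compression line:
S_c = C_c·H/(1+e₀)·log₁₀(σ'_f/σ'_0) = 0.43×6.2/(1+1.11)×log₁₀(109.22/56.86)
    = 1.2635 × 0.2835 = 0.3582 m

S_c ≈ 358 mm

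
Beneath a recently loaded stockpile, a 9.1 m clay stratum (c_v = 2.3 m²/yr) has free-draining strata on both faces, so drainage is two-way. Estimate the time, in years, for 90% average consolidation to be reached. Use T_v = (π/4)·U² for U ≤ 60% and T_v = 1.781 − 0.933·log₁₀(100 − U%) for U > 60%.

Drainage path length: H_d = H/2 = 4.55 m (double drainage).
U > 60%: T_v = 1.781 − 0.933·log₁₀(100 − 90) = 0.848.
t = T_v·H_d²/c_v = 0.848×4.55²/2.3 = 7.633 years.

t ≈ 7.63 years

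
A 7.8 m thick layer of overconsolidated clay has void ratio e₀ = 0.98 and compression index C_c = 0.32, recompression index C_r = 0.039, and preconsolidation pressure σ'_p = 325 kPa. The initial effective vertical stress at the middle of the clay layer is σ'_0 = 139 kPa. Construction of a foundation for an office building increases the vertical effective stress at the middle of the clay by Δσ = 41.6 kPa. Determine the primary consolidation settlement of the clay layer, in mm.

S_c ≈ 17.5 mm

Final effective stress: σ'_f = 139 + 41.6 = 180.6 kPa.
σ'_f = 180.6 ≤ σ'_p = 325 kPa, so the clay remains overconsolidated and only the recompression index applies:
S_c = C_r·H/(1+e₀)·log₁₀(σ'_f/σ'_0) = 0.039×7.8/1.98×log₁₀(180.6/139)
    = 0.15364 × 0.1137 = 0.01747 m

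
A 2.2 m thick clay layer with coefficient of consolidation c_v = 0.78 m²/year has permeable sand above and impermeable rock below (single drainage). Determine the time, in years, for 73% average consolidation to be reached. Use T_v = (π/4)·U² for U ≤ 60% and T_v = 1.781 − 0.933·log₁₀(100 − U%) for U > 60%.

t ≈ 2.76 years

Drainage path length: H_d = H = 2.2 m (single drainage).
U > 60%: T_v = 1.781 − 0.933·log₁₀(100 − 73) = 0.44554.
t = T_v·H_d²/c_v = 0.44554×2.2²/0.78 = 2.765 years.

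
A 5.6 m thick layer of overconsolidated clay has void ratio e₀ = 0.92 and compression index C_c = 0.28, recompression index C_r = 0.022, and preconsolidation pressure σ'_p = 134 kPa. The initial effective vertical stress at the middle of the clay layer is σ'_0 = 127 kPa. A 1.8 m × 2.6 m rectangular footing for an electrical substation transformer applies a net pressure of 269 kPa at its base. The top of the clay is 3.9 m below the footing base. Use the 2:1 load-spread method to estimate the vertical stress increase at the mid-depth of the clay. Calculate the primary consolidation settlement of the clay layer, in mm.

Mid-depth of clay below the footing base: z = 3.9 + 5.6/2 = 6.7 m.
Stress increase at mid-clay by the 2:1 spreading method:
Δσ = qBL/((B+z)(L+z)) = 269×1.8×2.6/((1.8+6.7)(2.6+6.7)) = 15.926 kPa
Final effective stress: σ'_f = 127 + 15.926 = 142.93 kPa.
σ'_f = 142.93 > σ'_p = 134 kPa, so the stress path crosses the preconsolidation pressure — recompression up to σ'_p, then virgin compression beyond:
S_c = H/(1+e₀)·[C_r·log₁₀(σ'_p/σ'_0) + C_c·log₁₀(σ'_f/σ'_p)]
    = 5.6/1.92 × [0.022×log₁₀(134/127) + 0.28×log₁₀(142.93/134)]
    = 2.9167 × [0.00051262 + 0.0078452] = 0.02438 m

S_c ≈ 24.4 mm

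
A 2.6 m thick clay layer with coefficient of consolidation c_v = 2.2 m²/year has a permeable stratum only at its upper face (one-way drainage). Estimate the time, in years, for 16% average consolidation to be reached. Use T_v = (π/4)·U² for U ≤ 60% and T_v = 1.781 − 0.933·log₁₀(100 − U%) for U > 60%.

t ≈ 0.0618 years

Drainage path length: H_d = H = 2.6 m (single drainage).
U ≤ 60%: T_v = (π/4)·U² = (π/4)×0.16² = 0.020106.
t = T_v·H_d²/c_v = 0.020106×2.6²/2.2 = 0.06178 years.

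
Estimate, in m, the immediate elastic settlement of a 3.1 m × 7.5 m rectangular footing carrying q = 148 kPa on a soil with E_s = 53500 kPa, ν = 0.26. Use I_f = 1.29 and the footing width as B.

Immediate (elastic) settlement: S_e = q·B·(1−ν²)/E_s · I_f.
S_e = 148 × 3.1 × (1 − 0.26²) / 53500 × 1.29
    = 148 × 3.1 × 0.9324 / 53500 × 1.29
    = 0.01031 m

S_e ≈ 0.0103 m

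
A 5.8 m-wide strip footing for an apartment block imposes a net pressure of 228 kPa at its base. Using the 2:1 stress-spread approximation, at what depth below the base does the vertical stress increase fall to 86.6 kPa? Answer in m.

z ≈ 9.47 m

2:1 spreading — at depth z the loaded area has grown by z in each plan dimension:
qB/(B+z) = Δσ_z ⇒ z = qB/Δσ_z − B = 228×5.8/86.6 − 5.8 = 9.47 m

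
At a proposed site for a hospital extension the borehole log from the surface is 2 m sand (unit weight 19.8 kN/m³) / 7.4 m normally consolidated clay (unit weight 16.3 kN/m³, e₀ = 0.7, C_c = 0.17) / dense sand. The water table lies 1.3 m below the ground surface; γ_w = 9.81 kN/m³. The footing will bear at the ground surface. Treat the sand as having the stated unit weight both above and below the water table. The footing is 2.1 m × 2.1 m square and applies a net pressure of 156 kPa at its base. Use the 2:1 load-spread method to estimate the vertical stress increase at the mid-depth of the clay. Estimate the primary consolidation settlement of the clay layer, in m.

S_c ≈ 0.0584 m

Mid-depth of clay below the ground surface: z = 2 + 7.4/2 = 5.7 m.
Total vertical stress at mid-clay: σ_v = 19.8×2 + 16.3×3.7 = 99.91 kPa.
Pore pressure: u = 9.81×(5.7 − 1.3) = 43.164 kPa.
Initial effective stress: σ'_0 = σ_v − u = 99.91 − 43.164 = 56.746 kPa.
Stress increase at mid-clay by the 2:1 spreading method:
Δσ = qBL/((B+z)(L+z)) = 156×2.1×2.1/((2.1+5.7)(2.1+5.7)) = 11.308 kPa
Final effective stress: σ'_f = σ'_0 + Δσ = 56.746 + 11.308 = 68.054 kPa.
Normally consolidated clay, so the full stress increment lies on the virgin compression line:
S_c = C_c·H/(1+e₀)·log₁₀(σ'_f/σ'_0) = 0.17×7.4/(1+0.7)×log₁₀(68.054/56.746)
    = 0.74 × 0.078918 = 0.0584 m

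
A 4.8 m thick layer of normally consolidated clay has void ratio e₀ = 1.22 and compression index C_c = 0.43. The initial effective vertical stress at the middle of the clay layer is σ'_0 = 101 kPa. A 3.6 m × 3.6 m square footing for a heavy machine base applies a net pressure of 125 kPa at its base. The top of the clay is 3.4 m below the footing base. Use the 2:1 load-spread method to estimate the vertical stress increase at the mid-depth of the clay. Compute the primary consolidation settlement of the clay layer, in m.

S_c ≈ 0.0673 m

Mid-depth of clay below the footing base: z = 3.4 + 4.8/2 = 5.8 m.
Stress increase at mid-clay by the 2:1 spreading method:
Δσ = qBL/((B+z)(L+z)) = 125×3.6×3.6/((3.6+5.8)(3.6+5.8)) = 18.334 kPa
Final effective stress: σ'_f = σ'_0 + Δσ = 101 + 18.334 = 119.33 kPa.
Normally consolidated clay, so the full stress increment lies on the virgin compression line:
S_c = C_c·H/(1+e₀)·log₁₀(σ'_f/σ'_0) = 0.43×4.8/(1+1.22)×log₁₀(119.33/101)
    = 0.92973 × 0.072428 = 0.06734 m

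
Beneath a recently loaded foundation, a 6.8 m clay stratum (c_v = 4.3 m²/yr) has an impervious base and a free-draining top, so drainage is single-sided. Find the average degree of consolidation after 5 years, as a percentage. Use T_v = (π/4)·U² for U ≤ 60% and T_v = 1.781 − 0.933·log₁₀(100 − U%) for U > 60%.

Drainage path length: H_d = H = 6.8 m (single drainage).
T_v = c_v·t/H_d² = 4.3×5/6.8² = 0.46497.
T_v = 0.46497 corresponds to the U > 60% branch:
U = 1 − 10^((1.781 − T_v)/0.933)/100 = 0.7426

U ≈ 74.3 %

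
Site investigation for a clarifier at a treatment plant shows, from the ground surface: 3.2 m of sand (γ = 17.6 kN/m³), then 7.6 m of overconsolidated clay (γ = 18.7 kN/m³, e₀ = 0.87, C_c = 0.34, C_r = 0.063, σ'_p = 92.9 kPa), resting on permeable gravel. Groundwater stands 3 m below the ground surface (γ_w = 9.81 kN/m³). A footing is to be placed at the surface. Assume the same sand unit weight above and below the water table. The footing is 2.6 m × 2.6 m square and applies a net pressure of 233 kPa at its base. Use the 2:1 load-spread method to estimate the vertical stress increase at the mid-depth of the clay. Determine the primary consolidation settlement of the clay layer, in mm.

S_c ≈ 80.6 mm

Mid-depth of clay below the ground surface: z = 3.2 + 7.6/2 = 7 m.
Total vertical stress at mid-clay: σ_v = 17.6×3.2 + 18.7×3.8 = 127.38 kPa.
Pore pressure: u = 9.81×(7 − 3) = 39.24 kPa.
Initial effective stress: σ'_0 = σ_v − u = 127.38 − 39.24 = 88.14 kPa.
Stress increase at mid-clay by the 2:1 spreading method:
Δσ = qBL/((B+z)(L+z)) = 233×2.6×2.6/((2.6+7)(2.6+7)) = 17.091 kPa
Final effective stress: σ'_f = 88.14 + 17.091 = 105.23 kPa.
σ'_f = 105.23 > σ'_p = 92.9 kPa, so the stress path crosses the preconsolidation pressure — recompression up to σ'_p, then virgin compression beyond:
S_c = H/(1+e₀)·[C_r·log₁₀(σ'_p/σ'_0) + C_c·log₁₀(σ'_f/σ'_p)]
    = 7.6/1.87 × [0.063×log₁₀(92.9/88.14) + 0.34×log₁₀(105.23/92.9)]
    = 4.0642 × [0.0014391 + 0.018402] = 0.08064 m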